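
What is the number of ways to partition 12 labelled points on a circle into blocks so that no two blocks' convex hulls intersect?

208012

The non-crossing partitions of [12] form a lattice of size C_12.
C_12 = C_11 · 2(2·11+1)/(11+2) = 58786 · 46/13 = 208012.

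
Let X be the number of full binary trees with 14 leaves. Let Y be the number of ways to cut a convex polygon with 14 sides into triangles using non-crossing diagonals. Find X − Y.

A full binary tree with L leaves has L−1 internal nodes and is counted by C_{L−1}; L = 14 gives C_13. So X = C_13 = 742900.
The number of triangulations of a 14-gon is the Catalan number C_12 (index = sides − 2). So Y = C_12 = 208012.
X − Y = 742900 − 208012 = 534888.

534888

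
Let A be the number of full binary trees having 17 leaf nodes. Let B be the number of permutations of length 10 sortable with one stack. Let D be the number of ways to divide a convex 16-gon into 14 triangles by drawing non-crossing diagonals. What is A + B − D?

32700026

A full binary tree with L leaves has L−1 internal nodes and is counted by C_{L−1}; L = 17 gives C_16. So A = C_16 = 35357670.
By Knuth's characterisation, the stack-sortable permutations of length 10 are the 231-avoiders, numbering C_10. So B = C_10 = 16796.
Triangulations of a convex m-gon are counted by C_{m−2}; with m = 16 this is C_14. So D = C_14 = 2674440.
A + B − D = 35357670 + 16796 − 2674440 = 32700026.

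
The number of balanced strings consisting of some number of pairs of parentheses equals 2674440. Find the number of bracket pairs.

Balanced strings of n bracket-pairs are counted by C_n; 2674440 = C_14.

14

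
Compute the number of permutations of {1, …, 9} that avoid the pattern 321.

For any fixed pattern of length 3, the pattern-avoiding permutations of [9] number C_9.
C_9 = C(18,9)/10 = 48620/10 = 4862.

4862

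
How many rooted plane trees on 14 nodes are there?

A rooted plane tree on 14 nodes has 13 edges, and such trees are counted by C_13.
C_13 = C(26,13)/14 = 10400600/14 = 742900.

742900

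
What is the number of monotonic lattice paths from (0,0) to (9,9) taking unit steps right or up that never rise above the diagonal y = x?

Monotone paths in an n×n grid that stay weakly below the diagonal are counted by C_n; here n = 9.
C_9 = C_8 · 2(2·8+1)/(8+2) = 1430 · 34/10 = 4862.

4862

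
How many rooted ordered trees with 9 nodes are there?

1430

Rooted ordered (plane) trees on m nodes have m−1 edges and are counted by C_{m−1}; m = 9 gives C_8.
C_8 = C_7 · 2(2·7+1)/(7+2) = 429 · 30/9 = 1430.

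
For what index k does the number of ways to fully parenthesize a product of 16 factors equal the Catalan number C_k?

15

Parenthesizations of m factors correspond to full binary trees with m leaves, counted by C_{m−1}; m = 16 gives C_15.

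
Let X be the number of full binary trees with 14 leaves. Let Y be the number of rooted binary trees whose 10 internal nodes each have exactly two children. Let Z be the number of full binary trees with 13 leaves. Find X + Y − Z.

551684

A full binary tree with L leaves has L−1 internal nodes and is counted by C_{L−1}; L = 14 gives C_13. So X = C_13 = 742900.
Full binary trees with n internal nodes are counted by C_n; here n = 10. So Y = C_10 = 16796.
A full binary tree with L leaves has L−1 internal nodes and is counted by C_{L−1}; L = 13 gives C_12. So Z = C_12 = 208012.
X + Y − Z = 742900 + 16796 − 208012 = 551684.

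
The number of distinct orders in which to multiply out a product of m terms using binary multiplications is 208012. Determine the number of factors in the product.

Parenthesizations of m factors are counted by C_{m−1}, and C_12 = 208012.
So the index is 12, and the number of factors is 12 + 1 = 13.

13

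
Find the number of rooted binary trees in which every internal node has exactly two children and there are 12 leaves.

A full binary tree with L leaves has L−1 internal nodes and is counted by C_{L−1}; L = 12 gives C_11.
C_11 = C(22,11)/12 = 705432/12 = 58786.

58786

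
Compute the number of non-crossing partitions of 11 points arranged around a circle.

58786

Non-crossing partitions of an n-element set are counted by C_n; here n = 11.
C_11 = 58786.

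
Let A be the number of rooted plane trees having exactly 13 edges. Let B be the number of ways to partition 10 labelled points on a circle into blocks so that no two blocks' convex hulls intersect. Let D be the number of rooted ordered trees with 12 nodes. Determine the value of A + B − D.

A rooted plane tree with 13 edges has 14 nodes, and the count is C_13. So A = C_13 = 742900.
Non-crossing partitions of an n-element set are counted by C_n; here n = 10. So B = C_10 = 16796.
Rooted ordered (plane) trees on m nodes have m−1 edges and are counted by C_{m−1}; m = 12 gives C_11. So D = C_11 = 58786.
A + B − D = 742900 + 16796 − 58786 = 700910.

700910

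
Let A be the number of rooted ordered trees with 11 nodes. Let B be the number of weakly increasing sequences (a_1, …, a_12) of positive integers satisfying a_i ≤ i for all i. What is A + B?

224808

A rooted plane tree on 11 nodes has 10 edges, and such trees are counted by C_10. So A = C_10 = 16796.
Weakly increasing sequences with a_i ≤ i biject with Dyck paths of semilength 12, so there are C_12. So B = C_12 = 208012.
A + B = 16796 + 208012 = 224808.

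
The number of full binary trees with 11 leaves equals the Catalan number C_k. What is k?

Full binary trees with 11 leaves have 11−1 = 10 internal nodes, so there are C_10 of them.

10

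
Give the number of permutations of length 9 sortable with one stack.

Stack-sortable permutations are exactly the 231-avoiding ones, counted by C_n; here n = 9.
C_9 = 4862.

4862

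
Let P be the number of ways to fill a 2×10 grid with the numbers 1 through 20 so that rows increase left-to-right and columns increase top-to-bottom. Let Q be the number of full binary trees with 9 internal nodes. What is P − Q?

Standard Young tableaux of shape 2×n are counted by C_n; here n = 10. So P = C_10 = 16796.
The number of full binary trees on 9 internal nodes is the Catalan number C_9. So Q = C_9 = 4862.
P − Q = 16796 − 4862 = 11934.

11934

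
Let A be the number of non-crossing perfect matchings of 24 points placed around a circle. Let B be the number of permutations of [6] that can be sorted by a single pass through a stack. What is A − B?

207880

Pairing 24 circle points by 12 non-crossing chords gives C_12 matchings. So A = C_12 = 208012.
By Knuth's characterisation, the stack-sortable permutations of length 6 are the 231-avoiders, numbering C_6. So B = C_6 = 132.
A − B = 208012 − 132 = 207880.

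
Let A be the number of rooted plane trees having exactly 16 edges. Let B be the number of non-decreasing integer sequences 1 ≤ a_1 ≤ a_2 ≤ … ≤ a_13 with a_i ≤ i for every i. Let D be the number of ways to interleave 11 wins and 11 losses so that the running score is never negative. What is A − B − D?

34555984

A rooted plane tree with 16 edges has 17 nodes, and the count is C_16. So A = C_16 = 35357670.
Such sub-staircase sequences of length n are counted by C_n; here n = 13. So B = C_13 = 742900.
Ballot sequences with n votes each where one side never trails are Dyck words, counted by C_n; here n = 11. So D = C_11 = 58786.
A − B − D = 35357670 − 742900 − 58786 = 34555984.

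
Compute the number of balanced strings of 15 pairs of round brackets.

9694845

With 15 pairs the number of balanced bracket strings is the Catalan number C_15.
C_15 = 9694845.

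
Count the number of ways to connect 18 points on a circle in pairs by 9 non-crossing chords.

4862

Non-crossing perfect matchings of 2n points on a circle are counted by C_n; with 18 points, n = 9.
C_9 = 4862.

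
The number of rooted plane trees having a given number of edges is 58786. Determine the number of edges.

11

Rooted ordered trees with n edges are counted by C_n, and C_11 = 58786.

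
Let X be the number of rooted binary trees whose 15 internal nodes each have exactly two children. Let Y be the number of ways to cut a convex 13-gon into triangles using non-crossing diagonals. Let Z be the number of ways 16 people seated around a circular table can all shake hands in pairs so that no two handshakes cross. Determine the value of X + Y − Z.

9752201

Full binary trees with n internal nodes are counted by C_n; here n = 15. So X = C_15 = 9694845.
Triangulations of a convex m-gon are counted by C_{m−2}; with m = 13 this is C_11. So Y = C_11 = 58786.
Non-crossing handshake pairings of 2n people are counted by C_n; 16 people gives n = 8. So Z = C_8 = 1430.
X + Y − Z = 9694845 + 58786 − 1430 = 9752201.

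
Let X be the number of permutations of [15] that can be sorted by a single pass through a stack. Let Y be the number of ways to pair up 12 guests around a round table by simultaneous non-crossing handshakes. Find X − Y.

9694713

By Knuth's characterisation, the stack-sortable permutations of length 15 are the 231-avoiders, numbering C_15. So X = C_15 = 9694845.
Non-crossing handshake pairings of 2n people are counted by C_n; 12 people gives n = 6. So Y = C_6 = 132.
X − Y = 9694845 − 132 = 9694713.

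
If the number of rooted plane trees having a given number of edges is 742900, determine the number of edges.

13

Rooted ordered trees with n edges are counted by C_n. The Catalan number equal to 742900 is C_13.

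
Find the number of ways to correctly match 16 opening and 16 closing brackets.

With 16 pairs the number of balanced bracket strings is the Catalan number C_16.
C_16 = C(32,16)/17 = 601080390/17 = 35357670.

35357670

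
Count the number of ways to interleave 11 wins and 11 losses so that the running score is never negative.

Ballot sequences with n votes each where one side never trails are Dyck words, counted by C_n; here n = 11.
C_11 = 58786.

58786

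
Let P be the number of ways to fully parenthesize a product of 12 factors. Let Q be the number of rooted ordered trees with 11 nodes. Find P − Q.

41990

Bracketing 12 factors into binary products is counted by C_{12−1} = C_11. So P = C_11 = 58786.
A rooted plane tree on 11 nodes has 10 edges, and such trees are counted by C_10. So Q = C_10 = 16796.
P − Q = 58786 − 16796 = 41990.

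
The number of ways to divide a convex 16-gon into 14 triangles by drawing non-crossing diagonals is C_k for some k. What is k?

14

A convex 16-gon is triangulated into 14 triangles, and the number of such triangulations is the Catalan number C_{16−2} = C_14.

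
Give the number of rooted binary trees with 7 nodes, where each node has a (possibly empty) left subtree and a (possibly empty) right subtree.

Binary trees (left/right distinguished) on n nodes are counted by C_n; here n = 7.
C_7 = 429.

429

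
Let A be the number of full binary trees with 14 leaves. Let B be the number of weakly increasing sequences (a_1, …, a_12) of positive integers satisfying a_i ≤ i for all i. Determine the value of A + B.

A full binary tree with L leaves has L−1 internal nodes and is counted by C_{L−1}; L = 14 gives C_13. So A = C_13 = 742900.
Weakly increasing sequences with a_i ≤ i biject with Dyck paths of semilength 12, so there are C_12. So B = C_12 = 208012.
A + B = 742900 + 208012 = 950912.

950912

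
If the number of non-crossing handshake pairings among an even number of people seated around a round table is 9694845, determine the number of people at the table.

Non-crossing handshake pairings of 2n people are counted by C_n. The Catalan number equal to 9694845 is C_15.
So n = 15, and there are 2n = 30 people.

30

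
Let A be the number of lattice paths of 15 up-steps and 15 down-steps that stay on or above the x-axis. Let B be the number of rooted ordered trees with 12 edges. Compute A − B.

Paths of 15 up- and 15 down-steps that never dip below the axis are Dyck paths; their count is C_15. So A = C_15 = 9694845.
A rooted plane tree with 12 edges has 13 nodes, and the count is C_12. So B = C_12 = 208012.
A − B = 9694845 − 208012 = 9486833.

9486833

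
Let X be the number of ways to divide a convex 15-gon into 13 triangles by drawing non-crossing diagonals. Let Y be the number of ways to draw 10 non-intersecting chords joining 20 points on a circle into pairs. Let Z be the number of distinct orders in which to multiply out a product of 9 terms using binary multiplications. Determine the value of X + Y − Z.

A convex 15-gon is triangulated into 13 triangles, and the number of such triangulations is the Catalan number C_{15−2} = C_13. So X = C_13 = 742900.
Pairing 20 circle points by 10 non-crossing chords gives C_10 matchings. So Y = C_10 = 16796.
Bracketing 9 factors into binary products is counted by C_{9−1} = C_8. So Z = C_8 = 1430.
X + Y − Z = 742900 + 16796 − 1430 = 758266.

758266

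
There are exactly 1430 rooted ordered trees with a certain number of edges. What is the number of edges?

8

Rooted ordered trees with n edges are counted by C_n; 1430 = C_8.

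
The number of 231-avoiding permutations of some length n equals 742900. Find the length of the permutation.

Permutations of [n] avoiding a fixed length-3 pattern are counted by C_n. Since C_13 = 742900, the index is 13.

13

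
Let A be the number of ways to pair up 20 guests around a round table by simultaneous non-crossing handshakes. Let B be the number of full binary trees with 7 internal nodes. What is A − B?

16367

With 20 = 2·10 people, non-crossing handshake pairings are non-crossing perfect matchings on a circle, counted by C_10. So A = C_10 = 16796.
The number of full binary trees on 7 internal nodes is the Catalan number C_7. So B = C_7 = 429.
A − B = 16796 − 429 = 16367.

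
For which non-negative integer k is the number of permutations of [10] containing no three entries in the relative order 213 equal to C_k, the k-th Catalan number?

10

Permutations of [n] avoiding any single length-3 pattern are counted by C_n; here n = 10.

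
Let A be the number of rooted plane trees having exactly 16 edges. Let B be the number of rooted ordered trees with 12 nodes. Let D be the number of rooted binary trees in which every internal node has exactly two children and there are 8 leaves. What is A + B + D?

35416885

Rooted ordered trees with n edges are counted by C_n; here n = 16. So A = C_16 = 35357670.
Rooted ordered (plane) trees on m nodes have m−1 edges and are counted by C_{m−1}; m = 12 gives C_11. So B = C_11 = 58786.
Full binary trees with 8 leaves have 8−1 = 7 internal nodes, so there are C_7 of them. So D = C_7 = 429.
A + B + D = 35357670 + 58786 + 429 = 35416885.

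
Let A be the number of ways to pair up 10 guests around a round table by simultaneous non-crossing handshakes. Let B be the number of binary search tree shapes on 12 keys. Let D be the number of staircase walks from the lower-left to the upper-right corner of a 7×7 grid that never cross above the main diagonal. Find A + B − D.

207625

Non-crossing handshake pairings of 2n people are counted by C_n; 10 people gives n = 5. So A = C_5 = 42.
Binary trees (left/right distinguished) on n nodes are counted by C_n; here n = 12. So B = C_12 = 208012.
Sub-diagonal monotone paths from (0,0) to (7,7) biject with Dyck paths of semilength 7, giving C_7. So D = C_7 = 429.
A + B − D = 42 + 208012 − 429 = 207625.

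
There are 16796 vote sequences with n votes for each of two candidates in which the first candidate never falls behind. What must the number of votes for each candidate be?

Such ballot sequences with n votes each are counted by C_n. Since C_10 = 16796, the index is 10.

10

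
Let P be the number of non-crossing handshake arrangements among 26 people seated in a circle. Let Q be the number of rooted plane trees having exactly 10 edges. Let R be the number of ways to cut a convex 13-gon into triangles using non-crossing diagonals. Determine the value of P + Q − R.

700910

Non-crossing handshake pairings of 2n people are counted by C_n; 26 people gives n = 13. So P = C_13 = 742900.
A rooted plane tree with 10 edges has 11 nodes, and the count is C_10. So Q = C_10 = 16796.
Triangulations of a convex m-gon are counted by C_{m−2}; with m = 13 this is C_11. So R = C_11 = 58786.
P + Q − R = 742900 + 16796 − 58786 = 700910.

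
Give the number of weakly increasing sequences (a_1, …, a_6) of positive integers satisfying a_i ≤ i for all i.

Such sub-staircase sequences of length n are counted by C_n; here n = 6.
C_6 = C_5 · 2(2·5+1)/(5+2) = 42 · 22/7 = 132.

132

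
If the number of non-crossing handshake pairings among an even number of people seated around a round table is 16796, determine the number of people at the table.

20

Non-crossing handshake pairings of 2n people are counted by C_n, and C_10 = 16796.
So n = 10, and there are 2n = 20 people.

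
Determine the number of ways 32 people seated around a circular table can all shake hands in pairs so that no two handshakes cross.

35357670

Non-crossing handshake pairings of 2n people are counted by C_n; 32 people gives n = 16.
C_16 = C(32,16)/17 = 601080390/17 = 35357670.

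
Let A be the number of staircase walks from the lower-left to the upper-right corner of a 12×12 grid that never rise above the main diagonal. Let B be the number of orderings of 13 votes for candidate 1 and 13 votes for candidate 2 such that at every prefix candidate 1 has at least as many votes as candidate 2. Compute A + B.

Sub-diagonal monotone paths from (0,0) to (12,12) biject with Dyck paths of semilength 12, giving C_12. So A = C_12 = 208012.
Ballot sequences with n votes each where one side never trails are Dyck words, counted by C_n; here n = 13. So B = C_13 = 742900.
A + B = 208012 + 742900 = 950912.

950912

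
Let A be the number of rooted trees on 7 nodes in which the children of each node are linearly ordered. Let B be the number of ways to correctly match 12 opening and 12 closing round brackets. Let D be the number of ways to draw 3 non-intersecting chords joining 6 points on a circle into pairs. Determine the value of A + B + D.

208149

A rooted plane tree on 7 nodes has 6 edges, and such trees are counted by C_6. So A = C_6 = 132.
With 12 pairs the number of balanced bracket strings is the Catalan number C_12. So B = C_12 = 208012.
Pairing 6 circle points by 3 non-crossing chords gives C_3 matchings. So D = C_3 = 5.
A + B + D = 132 + 208012 + 5 = 208149.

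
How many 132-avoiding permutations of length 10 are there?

Permutations of [n] avoiding any single length-3 pattern are counted by C_n; here n = 10.
C_10 = C_9 · 2(2·9+1)/(9+2) = 4862 · 38/11 = 16796.

16796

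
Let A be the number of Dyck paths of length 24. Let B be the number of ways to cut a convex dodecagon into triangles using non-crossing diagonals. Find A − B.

191216

Paths of 12 up- and 12 down-steps that never dip below the axis are Dyck paths; their count is C_12. So A = C_12 = 208012.
The number of triangulations of a 12-gon is the Catalan number C_10 (index = sides − 2). So B = C_10 = 16796.
A − B = 208012 − 16796 = 191216.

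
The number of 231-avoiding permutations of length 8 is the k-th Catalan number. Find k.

8

Permutations of [n] avoiding any single length-3 pattern are counted by C_n; here n = 8.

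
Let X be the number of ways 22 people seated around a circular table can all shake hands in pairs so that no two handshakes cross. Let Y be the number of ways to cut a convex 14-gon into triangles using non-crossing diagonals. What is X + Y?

266798

Non-crossing handshake pairings of 2n people are counted by C_n; 22 people gives n = 11. So X = C_11 = 58786.
A convex 14-gon is triangulated into 12 triangles, and the number of such triangulations is the Catalan number C_{14−2} = C_12. So Y = C_12 = 208012.
X + Y = 58786 + 208012 = 266798.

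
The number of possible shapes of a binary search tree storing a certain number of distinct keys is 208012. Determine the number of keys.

Binary search tree shapes on n keys are counted by C_n. The Catalan number equal to 208012 is C_12.

12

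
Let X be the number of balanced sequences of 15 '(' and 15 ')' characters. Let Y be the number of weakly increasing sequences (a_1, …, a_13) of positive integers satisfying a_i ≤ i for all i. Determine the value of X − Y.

A balanced arrangement of 15 bracket pairs is a Dyck word of semilength 15, so the count is C_15. So X = C_15 = 9694845.
Such sub-staircase sequences of length n are counted by C_n; here n = 13. So Y = C_13 = 742900.
X − Y = 9694845 − 742900 = 8951945.

8951945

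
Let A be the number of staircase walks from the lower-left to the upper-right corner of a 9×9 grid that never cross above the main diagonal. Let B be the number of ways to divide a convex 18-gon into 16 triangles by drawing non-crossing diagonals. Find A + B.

35362532

Sub-diagonal monotone paths from (0,0) to (9,9) biject with Dyck paths of semilength 9, giving C_9. So A = C_9 = 4862.
Triangulations of a convex m-gon are counted by C_{m−2}; with m = 18 this is C_16. So B = C_16 = 35357670.
A + B = 4862 + 35357670 = 35362532.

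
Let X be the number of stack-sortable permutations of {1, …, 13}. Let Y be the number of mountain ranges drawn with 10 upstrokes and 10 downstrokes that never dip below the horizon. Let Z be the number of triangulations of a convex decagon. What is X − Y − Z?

Stack-sortable permutations are exactly the 231-avoiding ones, counted by C_n; here n = 13. So X = C_13 = 742900.
A Dyck path with 10 up-steps and 10 down-steps has semilength 10, so there are C_10 of them. So Y = C_10 = 16796.
The number of triangulations of a 10-gon is the Catalan number C_8 (index = sides − 2). So Z = C_8 = 1430.
X − Y − Z = 742900 − 16796 − 1430 = 724674.

724674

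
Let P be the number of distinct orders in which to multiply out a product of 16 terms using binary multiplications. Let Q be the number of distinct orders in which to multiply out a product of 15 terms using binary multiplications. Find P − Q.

Ways to associate a product of 16 factors correspond to binary trees on 16 leaves, so the count is C_15. So P = C_15 = 9694845.
Bracketing 15 factors into binary products is counted by C_{15−1} = C_14. So Q = C_14 = 2674440.
P − Q = 9694845 − 2674440 = 7020405.

7020405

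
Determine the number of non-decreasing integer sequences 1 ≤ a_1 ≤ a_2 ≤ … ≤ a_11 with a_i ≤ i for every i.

58786

Such sub-staircase sequences of length n are counted by C_n; here n = 11.
C_11 = C(22,11)/12 = 705432/12 = 58786.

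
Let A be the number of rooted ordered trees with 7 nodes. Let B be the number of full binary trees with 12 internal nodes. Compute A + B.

A rooted plane tree on 7 nodes has 6 edges, and such trees are counted by C_6. So A = C_6 = 132.
The number of full binary trees on 12 internal nodes is the Catalan number C_12. So B = C_12 = 208012.
A + B = 132 + 208012 = 208144.

208144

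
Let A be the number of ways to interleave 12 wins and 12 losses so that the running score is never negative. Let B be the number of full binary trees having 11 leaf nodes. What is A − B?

191216

Ballot sequences with n votes each where one side never trails are Dyck words, counted by C_n; here n = 12. So A = C_12 = 208012.
Full binary trees with 11 leaves have 11−1 = 10 internal nodes, so there are C_10 of them. So B = C_10 = 16796.
A − B = 208012 − 16796 = 191216.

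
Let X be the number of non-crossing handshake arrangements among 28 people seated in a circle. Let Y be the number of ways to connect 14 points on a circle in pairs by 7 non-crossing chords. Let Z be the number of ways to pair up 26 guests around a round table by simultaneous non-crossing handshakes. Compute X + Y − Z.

With 28 = 2·14 people, non-crossing handshake pairings are non-crossing perfect matchings on a circle, counted by C_14. So X = C_14 = 2674440.
Pairing 14 circle points by 7 non-crossing chords gives C_7 matchings. So Y = C_7 = 429.
With 26 = 2·13 people, non-crossing handshake pairings are non-crossing perfect matchings on a circle, counted by C_13. So Z = C_13 = 742900.
X + Y − Z = 2674440 + 429 − 742900 = 1931969.

1931969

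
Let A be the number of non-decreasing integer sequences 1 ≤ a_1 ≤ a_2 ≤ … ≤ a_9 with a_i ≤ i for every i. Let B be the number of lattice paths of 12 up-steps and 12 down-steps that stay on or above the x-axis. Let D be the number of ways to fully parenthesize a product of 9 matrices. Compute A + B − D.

211444

Such sub-staircase sequences of length n are counted by C_n; here n = 9. So A = C_9 = 4862.
Paths of 12 up- and 12 down-steps that never dip below the axis are Dyck paths; their count is C_12. So B = C_12 = 208012.
Bracketing 9 factors into binary products is counted by C_{9−1} = C_8. So D = C_8 = 1430.
A + B − D = 4862 + 208012 − 1430 = 211444.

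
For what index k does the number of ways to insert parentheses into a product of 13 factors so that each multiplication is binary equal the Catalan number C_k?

12

Ways to associate a product of 13 factors correspond to binary trees on 13 leaves, so the count is C_12.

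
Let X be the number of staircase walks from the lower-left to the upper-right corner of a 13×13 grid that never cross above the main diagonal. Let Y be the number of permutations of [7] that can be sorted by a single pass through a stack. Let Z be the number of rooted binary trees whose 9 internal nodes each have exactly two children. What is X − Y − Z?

737609

Monotone paths in an n×n grid that stay weakly below the diagonal are counted by C_n; here n = 13. So X = C_13 = 742900.
Stack-sortable permutations are exactly the 231-avoiding ones, counted by C_n; here n = 7. So Y = C_7 = 429.
The number of full binary trees on 9 internal nodes is the Catalan number C_9. So Z = C_9 = 4862.
X − Y − Z = 742900 − 429 − 4862 = 737609.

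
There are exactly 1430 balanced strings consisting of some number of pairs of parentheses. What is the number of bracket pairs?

8

Balanced strings of n bracket-pairs are counted by C_n. Since C_8 = 1430, the index is 8.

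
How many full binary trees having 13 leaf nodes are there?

208012

Full binary trees with 13 leaves have 13−1 = 12 internal nodes, so there are C_12 of them.
C_12 = C_11 · 2(2·11+1)/(11+2) = 58786 · 46/13 = 208012.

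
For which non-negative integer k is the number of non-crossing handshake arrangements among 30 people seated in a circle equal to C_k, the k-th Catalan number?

With 30 = 2·15 people, non-crossing handshake pairings are non-crossing perfect matchings on a circle, counted by C_15.

15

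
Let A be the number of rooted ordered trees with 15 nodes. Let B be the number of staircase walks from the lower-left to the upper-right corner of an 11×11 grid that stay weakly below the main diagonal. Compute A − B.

Rooted ordered (plane) trees on m nodes have m−1 edges and are counted by C_{m−1}; m = 15 gives C_14. So A = C_14 = 2674440.
Monotone paths in an n×n grid that stay weakly below the diagonal are counted by C_n; here n = 11. So B = C_11 = 58786.
A − B = 2674440 − 58786 = 2615654.

2615654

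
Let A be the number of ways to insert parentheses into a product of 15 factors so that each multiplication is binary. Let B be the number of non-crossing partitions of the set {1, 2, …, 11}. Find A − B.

Bracketing 15 factors into binary products is counted by C_{15−1} = C_14. So A = C_14 = 2674440.
Non-crossing partitions of an n-element set are counted by C_n; here n = 11. So B = C_11 = 58786.
A − B = 2674440 − 58786 = 2615654.

2615654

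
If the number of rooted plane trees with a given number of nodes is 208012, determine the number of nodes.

Rooted ordered trees on m nodes are counted by C_{m−1}. The Catalan number equal to 208012 is C_12.
So the index is 12, and the number of nodes is 12 + 1 = 13.

13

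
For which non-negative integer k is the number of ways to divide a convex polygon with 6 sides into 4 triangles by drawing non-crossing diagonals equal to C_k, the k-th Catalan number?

The number of triangulations of a 6-gon is the Catalan number C_4 (index = sides − 2).

4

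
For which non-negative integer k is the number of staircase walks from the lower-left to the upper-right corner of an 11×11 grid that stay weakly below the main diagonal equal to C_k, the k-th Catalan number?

Sub-diagonal monotone paths from (0,0) to (11,11) biject with Dyck paths of semilength 11, giving C_11.

11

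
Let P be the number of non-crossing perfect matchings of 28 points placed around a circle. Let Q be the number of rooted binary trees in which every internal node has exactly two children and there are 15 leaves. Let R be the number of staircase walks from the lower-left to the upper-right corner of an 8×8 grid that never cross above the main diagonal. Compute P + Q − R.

5347450

Non-crossing perfect matchings of 2n points on a circle are counted by C_n; with 28 points, n = 14. So P = C_14 = 2674440.
A full binary tree with L leaves has L−1 internal nodes and is counted by C_{L−1}; L = 15 gives C_14. So Q = C_14 = 2674440.
Monotone paths in an n×n grid that stay weakly below the diagonal are counted by C_n; here n = 8. So R = C_8 = 1430.
P + Q − R = 2674440 + 2674440 − 1430 = 5347450.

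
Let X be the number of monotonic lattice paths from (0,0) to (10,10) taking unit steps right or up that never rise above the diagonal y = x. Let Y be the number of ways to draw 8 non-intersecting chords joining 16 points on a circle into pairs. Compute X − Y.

15366

Sub-diagonal monotone paths from (0,0) to (10,10) biject with Dyck paths of semilength 10, giving C_10. So X = C_10 = 16796.
Pairing 16 circle points by 8 non-crossing chords gives C_8 matchings. So Y = C_8 = 1430.
X − Y = 16796 − 1430 = 15366.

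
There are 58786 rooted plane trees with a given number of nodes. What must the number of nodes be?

Rooted ordered trees on m nodes are counted by C_{m−1}, and C_11 = 58786.
So the index is 11, and the number of nodes is 11 + 1 = 12.

12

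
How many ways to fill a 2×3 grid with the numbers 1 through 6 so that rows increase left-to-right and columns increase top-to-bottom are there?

5

By the hook-length formula (or a Dyck-path bijection), SYT of shape 2×3 number C_3.
C_3 = 5.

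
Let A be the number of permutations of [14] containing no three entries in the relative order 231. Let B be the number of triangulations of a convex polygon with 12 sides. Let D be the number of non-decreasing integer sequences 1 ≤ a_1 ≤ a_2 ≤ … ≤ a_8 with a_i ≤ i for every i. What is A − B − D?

2656214

Permutations of [n] avoiding any single length-3 pattern are counted by C_n; here n = 14. So A = C_14 = 2674440.
Triangulations of a convex m-gon are counted by C_{m−2}; with m = 12 this is C_10. So B = C_10 = 16796.
Such sub-staircase sequences of length n are counted by C_n; here n = 8. So D = C_8 = 1430.
A − B − D = 2674440 − 16796 − 1430 = 2656214.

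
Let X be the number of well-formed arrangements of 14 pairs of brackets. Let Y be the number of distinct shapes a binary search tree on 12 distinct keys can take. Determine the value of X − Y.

2466428

With 14 pairs the number of balanced bracket strings is the Catalan number C_14. So X = C_14 = 2674440.
There are C_n binary search tree shapes on n keys; with n = 12 that is C_12. So Y = C_12 = 208012.
X − Y = 2674440 − 208012 = 2466428.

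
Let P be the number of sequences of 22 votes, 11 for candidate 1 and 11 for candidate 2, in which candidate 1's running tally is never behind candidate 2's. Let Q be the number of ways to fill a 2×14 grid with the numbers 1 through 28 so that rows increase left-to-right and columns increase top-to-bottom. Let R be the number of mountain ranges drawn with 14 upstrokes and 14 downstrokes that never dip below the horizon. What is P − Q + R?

Ballot sequences with n votes each where one side never trails are Dyck words, counted by C_n; here n = 11. So P = C_11 = 58786.
Standard Young tableaux of shape 2×n are counted by C_n; here n = 14. So Q = C_14 = 2674440.
Paths of 14 up- and 14 down-steps that never dip below the axis are Dyck paths; their count is C_14. So R = C_14 = 2674440.
P − Q + R = 58786 − 2674440 + 2674440 = 58786.

58786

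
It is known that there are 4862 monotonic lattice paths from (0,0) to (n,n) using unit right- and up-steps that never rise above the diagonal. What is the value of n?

9

Such diagonal-avoiding paths in an n×n grid are counted by C_n. The Catalan number equal to 4862 is C_9.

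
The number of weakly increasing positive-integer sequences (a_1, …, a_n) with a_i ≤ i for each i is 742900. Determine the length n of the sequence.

13

Such sub-staircase sequences of length n are counted by C_n. Since C_13 = 742900, the index is 13.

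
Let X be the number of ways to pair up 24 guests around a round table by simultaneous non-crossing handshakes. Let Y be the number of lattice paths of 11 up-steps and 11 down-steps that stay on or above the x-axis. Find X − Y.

Non-crossing handshake pairings of 2n people are counted by C_n; 24 people gives n = 12. So X = C_12 = 208012.
Dyck paths of semilength n (length 2n) are counted by C_n; here n = 11. So Y = C_11 = 58786.
X − Y = 208012 − 58786 = 149226.

149226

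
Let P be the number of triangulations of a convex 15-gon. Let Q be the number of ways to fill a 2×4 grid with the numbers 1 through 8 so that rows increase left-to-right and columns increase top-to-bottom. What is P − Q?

742886

Triangulations of a convex m-gon are counted by C_{m−2}; with m = 15 this is C_13. So P = C_13 = 742900.
By the hook-length formula (or a Dyck-path bijection), SYT of shape 2×4 number C_4. So Q = C_4 = 14.
P − Q = 742900 − 14 = 742886.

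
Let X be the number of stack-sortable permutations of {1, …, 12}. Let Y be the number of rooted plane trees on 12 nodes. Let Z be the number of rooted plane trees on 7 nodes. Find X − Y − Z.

149094

By Knuth's characterisation, the stack-sortable permutations of length 12 are the 231-avoiders, numbering C_12. So X = C_12 = 208012.
A rooted plane tree on 12 nodes has 11 edges, and such trees are counted by C_11. So Y = C_11 = 58786.
A rooted plane tree on 7 nodes has 6 edges, and such trees are counted by C_6. So Z = C_6 = 132.
X − Y − Z = 208012 − 58786 − 132 = 149094.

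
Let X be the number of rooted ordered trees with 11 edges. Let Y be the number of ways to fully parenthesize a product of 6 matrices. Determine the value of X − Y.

58744

A rooted plane tree with 11 edges has 12 nodes, and the count is C_11. So X = C_11 = 58786.
Bracketing 6 factors into binary products is counted by C_{6−1} = C_5. So Y = C_5 = 42.
X − Y = 58786 − 42 = 58744.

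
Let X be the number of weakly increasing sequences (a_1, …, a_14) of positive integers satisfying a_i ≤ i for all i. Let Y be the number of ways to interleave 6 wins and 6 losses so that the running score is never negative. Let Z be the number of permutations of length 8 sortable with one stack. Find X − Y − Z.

2672878

Weakly increasing sequences with a_i ≤ i biject with Dyck paths of semilength 14, so there are C_14. So X = C_14 = 2674440.
Reading a vote for the leader as '(' and for the other as ')' turns such a sequence into a balanced string of 6 pairs, so the count is C_6. So Y = C_6 = 132.
By Knuth's characterisation, the stack-sortable permutations of length 8 are the 231-avoiders, numbering C_8. So Z = C_8 = 1430.
X − Y − Z = 2674440 − 132 − 1430 = 2672878.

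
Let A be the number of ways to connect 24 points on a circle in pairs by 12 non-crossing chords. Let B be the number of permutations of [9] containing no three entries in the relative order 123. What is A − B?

Non-crossing perfect matchings of 2n points on a circle are counted by C_n; with 24 points, n = 12. So A = C_12 = 208012.
Permutations of [n] avoiding any single length-3 pattern are counted by C_n; here n = 9. So B = C_9 = 4862.
A − B = 208012 − 4862 = 203150.

203150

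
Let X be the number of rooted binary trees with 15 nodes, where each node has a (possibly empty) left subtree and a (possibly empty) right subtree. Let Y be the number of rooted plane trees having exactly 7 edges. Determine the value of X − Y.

There are C_n binary search tree shapes on n keys; with n = 15 that is C_15. So X = C_15 = 9694845.
A rooted plane tree with 7 edges has 8 nodes, and the count is C_7. So Y = C_7 = 429.
X − Y = 9694845 − 429 = 9694416.

9694416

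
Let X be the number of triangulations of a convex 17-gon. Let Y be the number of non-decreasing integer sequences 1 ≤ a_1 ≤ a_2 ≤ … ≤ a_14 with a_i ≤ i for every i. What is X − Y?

7020405

A convex 17-gon is triangulated into 15 triangles, and the number of such triangulations is the Catalan number C_{17−2} = C_15. So X = C_15 = 9694845.
Weakly increasing sequences with a_i ≤ i biject with Dyck paths of semilength 14, so there are C_14. So Y = C_14 = 2674440.
X − Y = 9694845 − 2674440 = 7020405.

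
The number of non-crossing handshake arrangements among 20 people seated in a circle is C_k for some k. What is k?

10

With 20 = 2·10 people, non-crossing handshake pairings are non-crossing perfect matchings on a circle, counted by C_10.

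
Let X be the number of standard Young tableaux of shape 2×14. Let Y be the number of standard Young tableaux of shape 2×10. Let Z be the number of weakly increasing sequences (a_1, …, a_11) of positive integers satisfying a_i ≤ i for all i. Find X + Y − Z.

2632450

Standard Young tableaux of shape 2×n are counted by C_n; here n = 14. So X = C_14 = 2674440.
By the hook-length formula (or a Dyck-path bijection), SYT of shape 2×10 number C_10. So Y = C_10 = 16796.
Such sub-staircase sequences of length n are counted by C_n; here n = 11. So Z = C_11 = 58786.
X + Y − Z = 2674440 + 16796 − 58786 = 2632450.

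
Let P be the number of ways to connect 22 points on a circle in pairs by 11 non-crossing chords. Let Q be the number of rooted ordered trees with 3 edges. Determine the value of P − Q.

58781

Pairing 22 circle points by 11 non-crossing chords gives C_11 matchings. So P = C_11 = 58786.
A rooted plane tree with 3 edges has 4 nodes, and the count is C_3. So Q = C_3 = 5.
P − Q = 58786 − 5 = 58781.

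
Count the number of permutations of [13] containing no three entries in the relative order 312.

742900

Permutations of [n] avoiding any single length-3 pattern are counted by C_n; here n = 13.
C_13 = C(26,13)/14 = 10400600/14 = 742900.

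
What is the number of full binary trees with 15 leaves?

A full binary tree with L leaves has L−1 internal nodes and is counted by C_{L−1}; L = 15 gives C_14.
C_14 = C_13 · 2(2·13+1)/(13+2) = 742900 · 54/15 = 2674440.

2674440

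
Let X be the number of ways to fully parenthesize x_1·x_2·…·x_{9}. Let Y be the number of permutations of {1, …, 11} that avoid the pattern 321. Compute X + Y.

60216

Parenthesizations of m factors correspond to full binary trees with m leaves, counted by C_{m−1}; m = 9 gives C_8. So X = C_8 = 1430.
For any fixed pattern of length 3, the pattern-avoiding permutations of [11] number C_11. So Y = C_11 = 58786.
X + Y = 1430 + 58786 = 60216.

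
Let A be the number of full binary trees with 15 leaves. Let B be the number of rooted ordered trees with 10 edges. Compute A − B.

Full binary trees with 15 leaves have 15−1 = 14 internal nodes, so there are C_14 of them. So A = C_14 = 2674440.
Rooted ordered trees with n edges are counted by C_n; here n = 10. So B = C_10 = 16796.
A − B = 2674440 − 16796 = 2657644.

2657644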